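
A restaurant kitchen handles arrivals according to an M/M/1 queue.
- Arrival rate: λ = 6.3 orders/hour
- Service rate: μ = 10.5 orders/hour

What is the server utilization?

Server utilization: ρ = λ/μ
ρ = 6.3/10.5 = 0.6000
The server is busy 60.00% of the time.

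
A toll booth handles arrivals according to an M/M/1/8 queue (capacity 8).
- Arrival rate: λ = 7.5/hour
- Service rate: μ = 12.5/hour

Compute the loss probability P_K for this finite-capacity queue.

ρ = λ/μ = 7.5/12.5 = 0.6000
P₀ = (1-ρ)/(1-ρ^(K+1)) = (1-0.6000)/(1-0.6000^9) = 0.4000/0.9899 = 0.4041
P_K = P₀×ρ^K = 0.40407 × 0.6000^8 = 0.40407 × 0.016796 = 0.006787
Blocking probability = 0.68%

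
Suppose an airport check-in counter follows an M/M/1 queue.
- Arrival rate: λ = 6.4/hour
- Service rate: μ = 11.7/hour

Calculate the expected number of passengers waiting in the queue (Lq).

ρ = λ/μ = 6.4/11.7 = 0.5470
For M/M/1: Lq = λ²/(μ(μ-λ))
Lq = 40.96/(11.7 × 5.30)
Lq = 0.6605 passengers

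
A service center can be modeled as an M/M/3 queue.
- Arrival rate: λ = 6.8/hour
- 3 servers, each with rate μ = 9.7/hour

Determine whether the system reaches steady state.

Stability requires ρ = λ/(cμ) < 1
ρ = 6.8/(3 × 9.7) = 6.8/29.10 = 0.2337
Since 0.2337 < 1, the system is STABLE.
The servers are busy 23.37% of the time.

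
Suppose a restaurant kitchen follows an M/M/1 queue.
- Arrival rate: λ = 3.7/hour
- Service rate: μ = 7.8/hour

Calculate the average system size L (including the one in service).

ρ = λ/μ = 3.7/7.8 = 0.4744
For M/M/1: L = λ/(μ-λ)
L = 3.7/(7.8-3.7) = 3.7/4.10
L = 0.9024 orders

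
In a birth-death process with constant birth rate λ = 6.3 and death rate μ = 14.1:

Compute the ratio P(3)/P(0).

For constant rates: P(n)/P(0) = (λ/μ)^n
P(3)/P(0) = (6.3/14.1)^3 = 0.44681^3 = 0.08920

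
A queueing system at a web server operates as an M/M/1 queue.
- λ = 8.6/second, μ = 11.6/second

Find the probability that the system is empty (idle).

ρ = λ/μ = 8.6/11.6 = 0.7414
P(0) = 1 - ρ = 1 - 0.7414 = 0.2586
The server is idle 25.86% of the time.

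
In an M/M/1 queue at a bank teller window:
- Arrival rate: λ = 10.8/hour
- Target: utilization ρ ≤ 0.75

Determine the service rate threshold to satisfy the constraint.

ρ = λ/μ, so μ = λ/ρ
μ ≥ 10.8/0.75 = 14.4000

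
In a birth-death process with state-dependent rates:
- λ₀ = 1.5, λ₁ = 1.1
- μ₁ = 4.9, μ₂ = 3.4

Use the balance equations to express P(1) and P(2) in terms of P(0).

Balance equations:
State 0: λ₀P₀ = μ₁P₁ → P₁ = (λ₀/μ₁)P₀ = (1.5/4.9)P₀ = 0.3061P₀
State 1: P₂ = (λ₀λ₁)/(μ₁μ₂)P₀ = (1.5×1.1)/(4.9×3.4)P₀ = 0.09904P₀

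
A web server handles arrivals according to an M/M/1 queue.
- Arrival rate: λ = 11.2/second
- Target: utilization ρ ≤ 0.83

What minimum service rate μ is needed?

ρ = λ/μ, so μ = λ/ρ
μ ≥ 11.2/0.83 = 13.4940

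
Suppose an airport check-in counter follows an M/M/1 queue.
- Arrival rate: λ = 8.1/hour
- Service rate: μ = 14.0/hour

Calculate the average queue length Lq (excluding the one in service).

ρ = λ/μ = 8.1/14.0 = 0.5786
For M/M/1: Lq = λ²/(μ(μ-λ))
Lq = 65.61/(14.0 × 5.90)
Lq = 0.7943 passengers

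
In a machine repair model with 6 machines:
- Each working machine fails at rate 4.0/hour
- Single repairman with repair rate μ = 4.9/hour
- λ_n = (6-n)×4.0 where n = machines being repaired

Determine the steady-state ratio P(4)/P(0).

P(4)/P(0) = ∏_{i=0}^{4-1} λ_i/μ_{i+1}
= (6-0)×4.0/4.9 × (6-1)×4.0/4.9 × (6-2)×4.0/4.9 × (6-3)×4.0/4.9
= 159.8667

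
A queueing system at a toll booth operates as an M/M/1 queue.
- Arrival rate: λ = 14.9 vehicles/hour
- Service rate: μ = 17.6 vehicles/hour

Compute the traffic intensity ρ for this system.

Server utilization: ρ = λ/μ
ρ = 14.9/17.6 = 0.8466
The server is busy 84.66% of the time.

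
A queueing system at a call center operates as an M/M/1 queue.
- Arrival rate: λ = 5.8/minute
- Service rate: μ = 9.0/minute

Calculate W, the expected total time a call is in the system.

First, compute utilization: ρ = λ/μ = 5.8/9.0 = 0.6444
For M/M/1: W = 1/(μ-λ)
W = 1/(9.0-5.8) = 1/3.20
W = 0.3125 minutes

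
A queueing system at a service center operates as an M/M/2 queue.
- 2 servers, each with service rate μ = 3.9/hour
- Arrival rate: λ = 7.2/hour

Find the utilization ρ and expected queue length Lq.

Traffic intensity: ρ = λ/(cμ) = 7.2/(2×3.9) = 0.9231
Since ρ = 0.9231 < 1, system is stable.
Offered load a = λ/μ = cρ = 7.2/3.9 = 1.8462
P₀ = [ Σₙ₌₀^1 aⁿ/n! + a^2/(2!(1-ρ)) ]⁻¹
Σ = a^0/0! + a^1/1! = 1.0000 + 1.8462 = 2.8462
a^2/(2!(1-ρ)) = 3.40828/(2 × 0.0769231) = 22.1538
P₀ = 1/(2.8462 + 22.1538) = 0.04000
Lq = P₀·a^2·ρ / (2!(1-ρ)²) = 0.0400000 × 3.40828 × 0.923077 / (2 × 0.00591716) = 10.6338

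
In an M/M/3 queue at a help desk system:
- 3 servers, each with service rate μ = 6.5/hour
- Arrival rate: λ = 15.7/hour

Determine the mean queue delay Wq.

Traffic intensity: ρ = λ/(cμ) = 15.7/(3×6.5) = 0.8051
Since ρ = 0.8051 < 1, system is stable.
Offered load a = λ/μ = cρ = 15.7/6.5 = 2.4154
P₀ = [ Σₙ₌₀^2 aⁿ/n! + a^3/(3!(1-ρ)) ]⁻¹
Σ = a^0/0! + a^1/1! + a^2/2! = 1.0000 + 2.4154 + 2.9170 = 6.3324
a^3/(3!(1-ρ)) = 14.0916/(6 × 0.194872) = 12.0520
P₀ = 1/(6.3324 + 12.0520) = 0.05439
Lq = P₀·a^3·ρ / (3!(1-ρ)²) = 0.054394 × 14.0916 × 0.80513 / (6 × 0.037975) = 2.7085
Wq = Lq/λ = 2.7085/15.7 = 0.1725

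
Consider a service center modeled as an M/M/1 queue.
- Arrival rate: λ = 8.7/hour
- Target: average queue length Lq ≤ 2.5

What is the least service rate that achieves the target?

For M/M/1: Lq = λ²/(μ(μ-λ))
Need Lq ≤ 2.5, i.e. μ(μ-λ) ≥ λ²/2.5
μ² - 8.7μ - 75.69/2.5 ≥ 0  →  μ² - 8.7μ - 30.2760 ≥ 0
Quadratic formula (positive root): μ = [λ + √(λ² + 4×30.2760)]/2
Discriminant: 75.69 + 4×30.2760 = 196.7940, √196.7940 = 14.02833
μ ≥ (8.7 + 14.02833)/2 = 11.3642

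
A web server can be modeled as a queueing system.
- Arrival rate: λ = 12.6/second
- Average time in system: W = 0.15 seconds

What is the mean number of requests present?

Little's Law: L = λW
L = 12.6 × 0.15 = 1.8900 requests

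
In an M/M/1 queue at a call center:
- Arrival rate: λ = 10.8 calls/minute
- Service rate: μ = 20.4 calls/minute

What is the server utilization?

Server utilization: ρ = λ/μ
ρ = 10.8/20.4 = 0.5294
The server is busy 52.94% of the time.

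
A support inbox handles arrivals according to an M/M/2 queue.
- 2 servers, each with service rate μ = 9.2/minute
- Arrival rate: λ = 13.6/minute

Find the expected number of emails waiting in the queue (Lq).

Traffic intensity: ρ = λ/(cμ) = 13.6/(2×9.2) = 0.7391
Since ρ = 0.7391 < 1, system is stable.
Offered load a = λ/μ = cρ = 13.6/9.2 = 1.4783
P₀ = [ Σₙ₌₀^1 aⁿ/n! + a^2/(2!(1-ρ)) ]⁻¹
Σ = a^0/0! + a^1/1! = 1.0000 + 1.4783 = 2.4783
a^2/(2!(1-ρ)) = 2.18526/(2 × 0.260870) = 4.1884
P₀ = 1/(2.4783 + 4.1884) = 0.1500
Lq = P₀·a^2·ρ / (2!(1-ρ)²) = 0.1500 × 2.1853 × 0.7391 / (2 × 0.06805) = 1.7801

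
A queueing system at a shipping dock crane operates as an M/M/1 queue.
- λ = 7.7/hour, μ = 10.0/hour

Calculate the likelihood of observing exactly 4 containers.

ρ = λ/μ = 7.7/10.0 = 0.7700
P(n) = (1-ρ)ρⁿ
P(4) = (1-0.7700) × 0.7700^4
P(4) = 0.2300 × 0.3515
P(4) = 0.08085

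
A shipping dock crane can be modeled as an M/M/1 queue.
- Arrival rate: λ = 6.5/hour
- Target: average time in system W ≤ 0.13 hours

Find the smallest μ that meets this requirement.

For M/M/1: W = 1/(μ-λ)
Need W ≤ 0.13, so 1/(μ-λ) ≤ 0.13
μ - λ ≥ 1/0.13 = 7.6923
μ ≥ 6.5 + 7.6923 = 14.1923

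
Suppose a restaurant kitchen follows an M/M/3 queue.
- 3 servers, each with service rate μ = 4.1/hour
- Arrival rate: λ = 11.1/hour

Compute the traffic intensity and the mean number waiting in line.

Traffic intensity: ρ = λ/(cμ) = 11.1/(3×4.1) = 0.9024
Since ρ = 0.9024 < 1, system is stable.
Offered load a = λ/μ = cρ = 11.1/4.1 = 2.7073
P₀ = [ Σₙ₌₀^2 aⁿ/n! + a^3/(3!(1-ρ)) ]⁻¹
Σ = a^0/0! + a^1/1! + a^2/2! = 1.0000 + 2.7073 + 3.6648 = 7.3721
a^3/(3!(1-ρ)) = 19.84346/(6 × 0.09756098) = 33.8992
P₀ = 1/(7.3721 + 33.8992) = 0.02423
Lq = P₀·a^3·ρ / (3!(1-ρ)²) = 0.0242299 × 19.8435 × 0.902439 / (6 × 0.00951814) = 7.5977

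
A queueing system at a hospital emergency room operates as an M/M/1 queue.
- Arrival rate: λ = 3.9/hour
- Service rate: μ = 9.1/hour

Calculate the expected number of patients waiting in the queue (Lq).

ρ = λ/μ = 3.9/9.1 = 0.4286
For M/M/1: Lq = λ²/(μ(μ-λ))
Lq = 15.21/(9.1 × 5.20)
Lq = 0.3214 patients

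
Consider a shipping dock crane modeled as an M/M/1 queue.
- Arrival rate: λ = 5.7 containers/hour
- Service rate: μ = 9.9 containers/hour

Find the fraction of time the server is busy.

Server utilization: ρ = λ/μ
ρ = 5.7/9.9 = 0.5758
The server is busy 57.58% of the time.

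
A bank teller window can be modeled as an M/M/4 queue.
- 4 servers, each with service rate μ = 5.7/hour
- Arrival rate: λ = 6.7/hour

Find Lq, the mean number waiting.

Traffic intensity: ρ = λ/(cμ) = 6.7/(4×5.7) = 0.2939
Since ρ = 0.2939 < 1, system is stable.
Offered load a = λ/μ = cρ = 6.7/5.7 = 1.1754
P₀ = [ Σₙ₌₀^3 aⁿ/n! + a^4/(4!(1-ρ)) ]⁻¹
Σ = a^0/0! + a^1/1! + a^2/2! + a^3/3! = 1.0000 + 1.1754 + 0.6908 + 0.2707 = 3.1369
a^4/(4!(1-ρ)) = 1.9090/(24 × 0.7061) = 0.1126
P₀ = 1/(3.1369 + 0.1126) = 0.3077
Lq = P₀·a^4·ρ / (4!(1-ρ)²) = 0.3077 × 1.9090 × 0.2939 / (24 × 0.4986) = 0.01443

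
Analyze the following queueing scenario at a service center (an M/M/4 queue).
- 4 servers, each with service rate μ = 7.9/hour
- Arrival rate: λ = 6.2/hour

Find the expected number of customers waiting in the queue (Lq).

Traffic intensity: ρ = λ/(cμ) = 6.2/(4×7.9) = 0.1962
Since ρ = 0.1962 < 1, system is stable.
Offered load a = λ/μ = cρ = 6.2/7.9 = 0.7848
P₀ = [ Σₙ₌₀^3 aⁿ/n! + a^4/(4!(1-ρ)) ]⁻¹
Σ = a^0/0! + a^1/1! + a^2/2! + a^3/3! = 1.0000 + 0.78481 + 0.30796 + 0.080564 = 2.1733
a^4/(4!(1-ρ)) = 0.3794/(24 × 0.8038) = 0.01967
P₀ = 1/(2.1733 + 0.01967) = 0.4560
Lq = P₀·a^4·ρ / (4!(1-ρ)²) = 0.4560 × 0.3794 × 0.1962 / (24 × 0.6461) = 0.002189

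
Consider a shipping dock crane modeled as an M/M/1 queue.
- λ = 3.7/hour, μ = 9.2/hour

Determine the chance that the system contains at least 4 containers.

ρ = λ/μ = 3.7/9.2 = 0.40217
P(N ≥ n) = ρⁿ
P(N ≥ 4) = 0.40217^4
P(N ≥ 4) = 0.02616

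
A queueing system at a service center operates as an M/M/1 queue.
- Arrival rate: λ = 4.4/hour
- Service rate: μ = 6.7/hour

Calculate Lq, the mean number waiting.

ρ = λ/μ = 4.4/6.7 = 0.6567
For M/M/1: Lq = λ²/(μ(μ-λ))
Lq = 19.36/(6.7 × 2.30)
Lq = 1.2563 customers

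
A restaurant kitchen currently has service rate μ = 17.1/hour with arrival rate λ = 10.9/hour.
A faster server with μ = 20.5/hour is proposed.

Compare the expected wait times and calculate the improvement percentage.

System 1: ρ₁ = 10.9/17.1 = 0.6374, W₁ = 1/(17.1-10.9) = 0.161290
System 2: ρ₂ = 10.9/20.5 = 0.5317, W₂ = 1/(20.5-10.9) = 0.104167
Improvement: (W₁-W₂)/W₁ = (0.161290-0.104167)/0.161290 = 35.42%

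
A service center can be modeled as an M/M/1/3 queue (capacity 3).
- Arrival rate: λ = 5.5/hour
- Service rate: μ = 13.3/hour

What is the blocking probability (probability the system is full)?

ρ = λ/μ = 5.5/13.3 = 0.41353
P₀ = (1-ρ)/(1-ρ^(K+1)) = (1-0.41353)/(1-0.41353^4) = 0.5865/0.9708 = 0.6041
P_K = P₀×ρ^K = 0.6041 × 0.41353^3 = 0.6041 × 0.07072 = 0.04272
Blocking probability = 4.27%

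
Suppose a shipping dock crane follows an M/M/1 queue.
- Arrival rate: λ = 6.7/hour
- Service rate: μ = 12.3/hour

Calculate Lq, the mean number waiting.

ρ = λ/μ = 6.7/12.3 = 0.5447
For M/M/1: Lq = λ²/(μ(μ-λ))
Lq = 44.89/(12.3 × 5.60)
Lq = 0.6517 containers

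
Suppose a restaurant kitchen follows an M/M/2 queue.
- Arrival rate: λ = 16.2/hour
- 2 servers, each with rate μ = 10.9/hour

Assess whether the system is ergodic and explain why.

Stability requires ρ = λ/(cμ) < 1
ρ = 16.2/(2 × 10.9) = 16.2/21.80 = 0.7431
Since 0.7431 < 1, the system is STABLE.
The servers are busy 74.31% of the time.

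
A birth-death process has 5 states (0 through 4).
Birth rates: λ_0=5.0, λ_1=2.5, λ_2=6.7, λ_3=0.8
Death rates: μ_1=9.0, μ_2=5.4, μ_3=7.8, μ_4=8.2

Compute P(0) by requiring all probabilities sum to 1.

Ratios P(n)/P(0) = (λ₀···λₙ₋₁)/(μ₁···μₙ):
P(1)/P(0) = (5.0)/(9.0) = 0.55556
P(2)/P(0) = (5.0×2.5)/(9.0×5.4) = 0.25720
P(3)/P(0) = (5.0×2.5×6.7)/(9.0×5.4×7.8) = 0.22093
P(4)/P(0) = (5.0×2.5×6.7×0.8)/(9.0×5.4×7.8×8.2) = 0.021554

Normalization: ∑ P(n) = 1
P(0) × (1.0000 + 0.55556 + 0.25720 + 0.22093 + 0.021554) = 1
P(0) × 2.0552 = 1
P(0) = 1/2.0552 = 0.4866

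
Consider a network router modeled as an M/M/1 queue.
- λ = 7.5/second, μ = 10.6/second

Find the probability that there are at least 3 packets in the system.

ρ = λ/μ = 7.5/10.6 = 0.70755
P(N ≥ n) = ρⁿ
P(N ≥ 3) = 0.70755^3
P(N ≥ 3) = 0.3542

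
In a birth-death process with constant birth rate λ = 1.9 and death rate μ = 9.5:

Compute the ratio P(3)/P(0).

For constant rates: P(n)/P(0) = (λ/μ)^n
P(3)/P(0) = (1.9/9.5)^3 = 0.2000^3 = 0.008000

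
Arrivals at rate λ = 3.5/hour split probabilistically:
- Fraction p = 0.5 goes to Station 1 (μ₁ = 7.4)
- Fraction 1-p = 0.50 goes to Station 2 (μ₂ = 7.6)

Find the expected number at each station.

Effective rates: λ₁ = 3.5×0.5 = 1.75, λ₂ = 3.5×0.50 = 1.75
Station 1: ρ₁ = 1.75/7.4 = 0.23649, L₁ = ρ₁/(1-ρ₁) = 0.23649/(1-0.23649) = 0.3097
Station 2: ρ₂ = 1.75/7.6 = 0.23026, L₂ = ρ₂/(1-ρ₂) = 0.23026/(1-0.23026) = 0.2991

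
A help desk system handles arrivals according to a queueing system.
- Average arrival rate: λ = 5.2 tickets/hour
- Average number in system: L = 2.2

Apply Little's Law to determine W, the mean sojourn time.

Little's Law: L = λW, so W = L/λ
W = 2.2/5.2 = 0.4231 hours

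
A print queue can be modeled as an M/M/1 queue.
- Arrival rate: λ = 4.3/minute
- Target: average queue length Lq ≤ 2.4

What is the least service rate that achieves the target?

For M/M/1: Lq = λ²/(μ(μ-λ))
Need Lq ≤ 2.4, i.e. μ(μ-λ) ≥ λ²/2.4
μ² - 4.3μ - 18.49/2.4 ≥ 0  →  μ² - 4.3μ - 7.70417 ≥ 0
Quadratic formula (positive root): μ = [λ + √(λ² + 4×7.70417)]/2
Discriminant: 18.49 + 4×7.70417 = 49.3067, √49.3067 = 7.0219
μ ≥ (4.3 + 7.0219)/2 = 5.6609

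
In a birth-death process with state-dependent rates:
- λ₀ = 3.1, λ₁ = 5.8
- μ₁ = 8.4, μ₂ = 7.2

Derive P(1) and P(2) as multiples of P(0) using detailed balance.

Balance equations:
State 0: λ₀P₀ = μ₁P₁ → P₁ = (λ₀/μ₁)P₀ = (3.1/8.4)P₀ = 0.3690P₀
State 1: P₂ = (λ₀λ₁)/(μ₁μ₂)P₀ = (3.1×5.8)/(8.4×7.2)P₀ = 0.2973P₀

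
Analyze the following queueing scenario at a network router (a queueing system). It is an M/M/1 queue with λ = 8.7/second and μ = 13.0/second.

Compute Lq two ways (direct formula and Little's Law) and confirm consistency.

Method 1 (direct): Lq = λ²/(μ(μ-λ)) = 75.69/(13.0 × 4.30) = 1.3540

Method 2 (Little's Law):
W = 1/(μ-λ) = 1/4.30 = 0.232558
Wq = W - 1/μ = 0.232558 - 0.0769231 = 0.155635
Lq = λWq = 8.7 × 0.155635 = 1.3540 ✔ (matches Method 1)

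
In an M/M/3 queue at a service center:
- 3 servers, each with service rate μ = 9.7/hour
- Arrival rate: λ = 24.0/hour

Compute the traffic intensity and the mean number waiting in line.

Traffic intensity: ρ = λ/(cμ) = 24.0/(3×9.7) = 0.8247
Since ρ = 0.8247 < 1, system is stable.
Offered load a = λ/μ = cρ = 24.0/9.7 = 2.4742
P₀ = [ Σₙ₌₀^2 aⁿ/n! + a^3/(3!(1-ρ)) ]⁻¹
Σ = a^0/0! + a^1/1! + a^2/2! = 1.0000 + 2.4742 + 3.0609 = 6.5351
a^3/(3!(1-ρ)) = 15.1467/(6 × 0.175258) = 14.4042
P₀ = 1/(6.5351 + 14.4042) = 0.04776
Lq = P₀·a^3·ρ / (3!(1-ρ)²) = 0.047757 × 15.1467 × 0.82474 / (6 × 0.030715) = 3.2372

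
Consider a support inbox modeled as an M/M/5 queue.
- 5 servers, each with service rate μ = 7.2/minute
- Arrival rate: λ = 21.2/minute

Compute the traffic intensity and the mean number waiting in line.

Traffic intensity: ρ = λ/(cμ) = 21.2/(5×7.2) = 0.5889
Since ρ = 0.5889 < 1, system is stable.
Offered load a = λ/μ = cρ = 21.2/7.2 = 2.9444
P₀ = [ Σₙ₌₀^4 aⁿ/n! + a^5/(5!(1-ρ)) ]⁻¹
Σ = a^0/0! + a^1/1! + a^2/2! + a^3/3! + a^4/4! = 1.0000 + 2.9444 + 4.3349 + 4.2546 + 3.1319 = 15.6658
a^5/(5!(1-ρ)) = 221.3180/(120 × 0.41111) = 4.4862
P₀ = 1/(15.6658 + 4.4862) = 0.04962
Lq = P₀·a^5·ρ / (5!(1-ρ)²) = 0.04962 × 221.3180 × 0.5889 / (120 × 0.1690) = 0.3189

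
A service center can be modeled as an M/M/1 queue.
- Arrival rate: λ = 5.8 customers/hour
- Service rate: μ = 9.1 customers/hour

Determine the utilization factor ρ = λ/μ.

Server utilization: ρ = λ/μ
ρ = 5.8/9.1 = 0.6374
The server is busy 63.74% of the time.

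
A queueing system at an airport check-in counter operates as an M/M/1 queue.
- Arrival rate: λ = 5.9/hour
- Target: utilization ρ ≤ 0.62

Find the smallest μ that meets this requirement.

ρ = λ/μ, so μ = λ/ρ
μ ≥ 5.9/0.62 = 9.5161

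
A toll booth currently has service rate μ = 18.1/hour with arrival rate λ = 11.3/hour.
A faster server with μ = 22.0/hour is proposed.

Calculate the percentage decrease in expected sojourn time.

System 1: ρ₁ = 11.3/18.1 = 0.6243, W₁ = 1/(18.1-11.3) = 0.14706
System 2: ρ₂ = 11.3/22.0 = 0.5136, W₂ = 1/(22.0-11.3) = 0.093458
Improvement: (W₁-W₂)/W₁ = (0.14706-0.093458)/0.14706 = 36.45%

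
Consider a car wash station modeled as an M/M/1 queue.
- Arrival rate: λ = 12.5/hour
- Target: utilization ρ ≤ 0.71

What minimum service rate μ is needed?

ρ = λ/μ, so μ = λ/ρ
μ ≥ 12.5/0.71 = 17.6056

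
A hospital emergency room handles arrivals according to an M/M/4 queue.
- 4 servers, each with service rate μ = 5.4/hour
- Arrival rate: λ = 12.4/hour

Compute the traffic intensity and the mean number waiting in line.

Traffic intensity: ρ = λ/(cμ) = 12.4/(4×5.4) = 0.5741
Since ρ = 0.5741 < 1, system is stable.
Offered load a = λ/μ = cρ = 12.4/5.4 = 2.2963
P₀ = [ Σₙ₌₀^3 aⁿ/n! + a^4/(4!(1-ρ)) ]⁻¹
Σ = a^0/0! + a^1/1! + a^2/2! + a^3/3! = 1.00000 + 2.29630 + 2.63649 + 2.01805 = 7.9508
a^4/(4!(1-ρ)) = 27.8043/(24 × 0.42593) = 2.7200
P₀ = 1/(7.9508 + 2.7200) = 0.09371
Lq = P₀·a^4·ρ / (4!(1-ρ)²) = 0.09371 × 27.8043 × 0.5741 / (24 × 0.1814) = 0.3436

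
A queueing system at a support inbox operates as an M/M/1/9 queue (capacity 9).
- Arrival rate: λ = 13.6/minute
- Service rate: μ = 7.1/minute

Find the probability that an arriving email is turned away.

ρ = λ/μ = 13.6/7.1 = 1.9155
P₀ = (1-ρ)/(1-ρ^(K+1)) = (1-1.9155)/(1-1.9155^10) = -0.9155/-663.9999 = 0.001379
P_K = P₀×ρ^K = 0.001379 × 1.9155^9 = 0.001379 × 347.1678 = 0.4787
Blocking probability = 47.87%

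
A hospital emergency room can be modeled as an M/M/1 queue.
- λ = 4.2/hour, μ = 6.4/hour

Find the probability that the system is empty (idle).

ρ = λ/μ = 4.2/6.4 = 0.6562
P(0) = 1 - ρ = 1 - 0.6562 = 0.3438
The server is idle 34.38% of the time.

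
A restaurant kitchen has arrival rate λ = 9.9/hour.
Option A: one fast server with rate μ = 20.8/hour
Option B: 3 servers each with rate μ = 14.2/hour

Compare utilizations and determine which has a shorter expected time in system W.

Option A: single server μ = 20.8 (M/M/1)
  ρ_A = 9.9/20.8 = 0.4760
  W_A = 1/(μ-λ) = 1/(20.8-9.9) = 1/10.90 = 0.09174

Option B: 3 servers μ = 14.2 (M/M/3)
  ρ_B = λ/(cμ) = 9.9/(3×14.2) = 0.2324
  Offered load a = λ/μ = cρ = 9.9/14.2 = 0.6972
  P₀ = [ Σₙ₌₀^2 aⁿ/n! + a^3/(3!(1-ρ)) ]⁻¹
  Σ = a^0/0! + a^1/1! + a^2/2! = 1.0000 + 0.6972 + 0.2430 = 1.9402
  a^3/(3!(1-ρ)) = 0.3389/(6 × 0.7676) = 0.07358
  P₀ = 1/(1.9402 + 0.07358) = 0.4966
  Lq = P₀·a^3·ρ / (3!(1-ρ)²) = 0.4966 × 0.3389 × 0.2324 / (6 × 0.5892) = 0.01106
  Wq_B = Lq/λ = 0.01106/9.9 = 0.001117
  W_B = Wq_B + 1/μ = 0.001117 + 0.07042 = 0.07154

Since W_B = 0.07154 < W_A = 0.09174, Option B (multiple servers) has the shorter time in system.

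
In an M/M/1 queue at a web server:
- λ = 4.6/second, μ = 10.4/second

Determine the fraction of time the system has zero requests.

ρ = λ/μ = 4.6/10.4 = 0.4423
P(0) = 1 - ρ = 1 - 0.4423 = 0.5577
The server is idle 55.77% of the time.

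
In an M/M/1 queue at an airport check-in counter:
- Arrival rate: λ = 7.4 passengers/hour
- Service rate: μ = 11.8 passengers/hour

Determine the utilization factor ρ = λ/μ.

Server utilization: ρ = λ/μ
ρ = 7.4/11.8 = 0.6271
The server is busy 62.71% of the time.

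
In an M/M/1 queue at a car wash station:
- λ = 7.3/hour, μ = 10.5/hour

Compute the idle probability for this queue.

ρ = λ/μ = 7.3/10.5 = 0.6952
P(0) = 1 - ρ = 1 - 0.6952 = 0.3048
The server is idle 30.48% of the time.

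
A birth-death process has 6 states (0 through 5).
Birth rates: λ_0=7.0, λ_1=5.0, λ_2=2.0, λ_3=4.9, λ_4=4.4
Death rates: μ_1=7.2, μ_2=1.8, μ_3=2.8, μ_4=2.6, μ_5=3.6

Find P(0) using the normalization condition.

Ratios P(n)/P(0) = (λ₀···λₙ₋₁)/(μ₁···μₙ):
P(1)/P(0) = (7.0)/(7.2) = 0.972222
P(2)/P(0) = (7.0×5.0)/(7.2×1.8) = 2.70062
P(3)/P(0) = (7.0×5.0×2.0)/(7.2×1.8×2.8) = 1.92901
P(4)/P(0) = (7.0×5.0×2.0×4.9)/(7.2×1.8×2.8×2.6) = 3.63545
P(5)/P(0) = (7.0×5.0×2.0×4.9×4.4)/(7.2×1.8×2.8×2.6×3.6) = 4.44332

Normalization: ∑ P(n) = 1
P(0) × (1.00000 + 0.972222 + 2.70062 + 1.92901 + 3.63545 + 4.44332) = 1
P(0) × 14.6806 = 1
P(0) = 1/14.6806 = 0.06812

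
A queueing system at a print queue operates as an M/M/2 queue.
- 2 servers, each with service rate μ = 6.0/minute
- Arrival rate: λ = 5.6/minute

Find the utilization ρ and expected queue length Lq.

Traffic intensity: ρ = λ/(cμ) = 5.6/(2×6.0) = 0.4667
Since ρ = 0.4667 < 1, system is stable.
Offered load a = λ/μ = cρ = 5.6/6.0 = 0.9333
P₀ = [ Σₙ₌₀^1 aⁿ/n! + a^2/(2!(1-ρ)) ]⁻¹
Σ = a^0/0! + a^1/1! = 1.0000 + 0.9333 = 1.9333
a^2/(2!(1-ρ)) = 0.8711/(2 × 0.5333) = 0.8167
P₀ = 1/(1.9333 + 0.8167) = 0.3636
Lq = P₀·a^2·ρ / (2!(1-ρ)²) = 0.363636 × 0.871111 × 0.466667 / (2 × 0.284444) = 0.2598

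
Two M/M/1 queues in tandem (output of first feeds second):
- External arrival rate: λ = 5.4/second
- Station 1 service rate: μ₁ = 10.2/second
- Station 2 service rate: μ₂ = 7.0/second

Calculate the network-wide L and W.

By Jackson's theorem, each station behaves as independent M/M/1.
Station 1: ρ₁ = 5.4/10.2 = 0.5294, L₁ = ρ₁/(1-ρ₁) = λ/(μ₁-λ) = 5.4/4.80 = 1.1250
Station 2: ρ₂ = 5.4/7.0 = 0.7714, L₂ = ρ₂/(1-ρ₂) = λ/(μ₂-λ) = 5.4/1.60 = 3.3750
Total: L = L₁ + L₂ = 1.1250 + 3.3750 = 4.5000
W = L/λ = 4.5000/5.4 = 0.8333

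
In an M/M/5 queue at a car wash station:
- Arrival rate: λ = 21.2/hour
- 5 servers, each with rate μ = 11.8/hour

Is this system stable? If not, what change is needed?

Stability requires ρ = λ/(cμ) < 1
ρ = 21.2/(5 × 11.8) = 21.2/59.00 = 0.3593
Since 0.3593 < 1, the system is STABLE.
The servers are busy 35.93% of the time.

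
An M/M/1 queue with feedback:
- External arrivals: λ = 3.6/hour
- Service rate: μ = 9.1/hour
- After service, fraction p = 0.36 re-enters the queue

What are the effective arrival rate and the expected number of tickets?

Effective arrival rate: λ_eff = λ/(1-p) = 3.6/(1-0.36) = 3.6/0.64 = 5.6250
ρ = λ_eff/μ = 5.6250/9.1 = 0.61813
L = ρ/(1-ρ) = 0.61813/(1-0.61813) = 1.6187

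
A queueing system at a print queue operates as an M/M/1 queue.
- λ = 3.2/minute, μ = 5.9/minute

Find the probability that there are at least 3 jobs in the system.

ρ = λ/μ = 3.2/5.9 = 0.54237
P(N ≥ n) = ρⁿ
P(N ≥ 3) = 0.54237^3
P(N ≥ 3) = 0.1595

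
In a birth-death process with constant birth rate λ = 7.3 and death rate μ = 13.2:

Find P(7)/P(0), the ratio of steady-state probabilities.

For constant rates: P(n)/P(0) = (λ/μ)^n
P(7)/P(0) = (7.3/13.2)^7 = 0.5530^7 = 0.01582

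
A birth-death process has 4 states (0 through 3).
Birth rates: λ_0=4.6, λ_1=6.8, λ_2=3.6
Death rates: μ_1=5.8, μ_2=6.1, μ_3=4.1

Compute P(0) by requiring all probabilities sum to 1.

Ratios P(n)/P(0) = (λ₀···λₙ₋₁)/(μ₁···μₙ):
P(1)/P(0) = (4.6)/(5.8) = 0.7931
P(2)/P(0) = (4.6×6.8)/(5.8×6.1) = 0.8841
P(3)/P(0) = (4.6×6.8×3.6)/(5.8×6.1×4.1) = 0.7763

Normalization: ∑ P(n) = 1
P(0) × (1.0000 + 0.7931 + 0.8841 + 0.7763) = 1
P(0) × 3.4535 = 1
P(0) = 1/3.4535 = 0.2896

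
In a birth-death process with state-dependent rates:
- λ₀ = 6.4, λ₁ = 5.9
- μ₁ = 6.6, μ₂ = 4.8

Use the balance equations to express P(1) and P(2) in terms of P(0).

Balance equations:
State 0: λ₀P₀ = μ₁P₁ → P₁ = (λ₀/μ₁)P₀ = (6.4/6.6)P₀ = 0.9697P₀
State 1: P₂ = (λ₀λ₁)/(μ₁μ₂)P₀ = (6.4×5.9)/(6.6×4.8)P₀ = 1.1919P₀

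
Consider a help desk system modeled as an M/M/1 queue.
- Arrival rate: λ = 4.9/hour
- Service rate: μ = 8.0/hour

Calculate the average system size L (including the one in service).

ρ = λ/μ = 4.9/8.0 = 0.6125
For M/M/1: L = λ/(μ-λ)
L = 4.9/(8.0-4.9) = 4.9/3.10
L = 1.5806 tickets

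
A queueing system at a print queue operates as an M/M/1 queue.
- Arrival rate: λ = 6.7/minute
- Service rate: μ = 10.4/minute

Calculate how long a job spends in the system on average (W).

First, compute utilization: ρ = λ/μ = 6.7/10.4 = 0.6442
For M/M/1: W = 1/(μ-λ)
W = 1/(10.4-6.7) = 1/3.70
W = 0.2703 minutes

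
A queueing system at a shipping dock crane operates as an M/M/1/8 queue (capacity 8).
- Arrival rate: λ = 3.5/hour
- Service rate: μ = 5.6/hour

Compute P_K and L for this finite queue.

ρ = λ/μ = 3.5/5.6 = 0.6250
P₀ = (1-ρ)/(1-ρ^(K+1)) = (1-0.6250)/(1-0.6250^9) = 0.37500/0.98545 = 0.3805
P_K = P₀×ρ^K = 0.38054 × 0.6250^8 = 0.38054 × 0.023283 = 0.008860
Blocking probability P_8 = 0.008860 (0.89%)
L = ρ[1 - (K+1)ρ^K + Kρ^(K+1)] / [(1-ρ)(1-ρ^(K+1))]
L = 0.6250 × (1 - 9×0.02328 + 8×0.01455) / ((1 - 0.6250) × (1 - 0.01455)) = 1.5338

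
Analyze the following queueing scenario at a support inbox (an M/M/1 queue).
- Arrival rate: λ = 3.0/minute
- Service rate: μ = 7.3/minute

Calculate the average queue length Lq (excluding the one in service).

ρ = λ/μ = 3.0/7.3 = 0.4110
For M/M/1: Lq = λ²/(μ(μ-λ))
Lq = 9.00/(7.3 × 4.30)
Lq = 0.2867 emails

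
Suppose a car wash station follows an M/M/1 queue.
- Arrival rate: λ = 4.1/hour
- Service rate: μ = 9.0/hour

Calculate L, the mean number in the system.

ρ = λ/μ = 4.1/9.0 = 0.4556
For M/M/1: L = λ/(μ-λ)
L = 4.1/(9.0-4.1) = 4.1/4.90
L = 0.8367 cars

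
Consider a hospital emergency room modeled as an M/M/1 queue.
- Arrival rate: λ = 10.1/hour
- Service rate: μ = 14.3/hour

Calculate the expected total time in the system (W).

First, compute utilization: ρ = λ/μ = 10.1/14.3 = 0.7063
For M/M/1: W = 1/(μ-λ)
W = 1/(14.3-10.1) = 1/4.20
W = 0.2381 hours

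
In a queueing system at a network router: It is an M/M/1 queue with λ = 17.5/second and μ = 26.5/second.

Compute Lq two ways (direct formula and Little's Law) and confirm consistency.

Method 1 (direct): Lq = λ²/(μ(μ-λ)) = 306.25/(26.5 × 9.00) = 1.2841

Method 2 (Little's Law):
W = 1/(μ-λ) = 1/9.00 = 0.111111
Wq = W - 1/μ = 0.111111 - 0.0377358 = 0.07338
Lq = λWq = 17.5 × 0.07338 = 1.2841 ✔ (matches Method 1)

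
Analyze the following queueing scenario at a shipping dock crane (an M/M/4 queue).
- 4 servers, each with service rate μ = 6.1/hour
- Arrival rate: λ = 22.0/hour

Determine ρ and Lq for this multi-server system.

Traffic intensity: ρ = λ/(cμ) = 22.0/(4×6.1) = 0.9016
Since ρ = 0.9016 < 1, system is stable.
Offered load a = λ/μ = cρ = 22.0/6.1 = 3.6066
P₀ = [ Σₙ₌₀^3 aⁿ/n! + a^4/(4!(1-ρ)) ]⁻¹
Σ = a^0/0! + a^1/1! + a^2/2! + a^3/3! = 1.0000 + 3.6066 + 6.5036 + 7.8186 = 18.9288
a^4/(4!(1-ρ)) = 169.1887/(24 × 0.0983607) = 71.6702
P₀ = 1/(18.9288 + 71.6702) = 0.01104
Lq = P₀·a^4·ρ / (4!(1-ρ)²) = 0.0110377 × 169.1887 × 0.901639 / (24 × 0.00967482) = 7.2515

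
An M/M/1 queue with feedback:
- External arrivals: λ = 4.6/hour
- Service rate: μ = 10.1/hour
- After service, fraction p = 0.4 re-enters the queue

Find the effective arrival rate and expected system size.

Effective arrival rate: λ_eff = λ/(1-p) = 4.6/(1-0.4) = 4.6/0.60 = 7.66667
ρ = λ_eff/μ = 7.66667/10.1 = 0.759076
L = ρ/(1-ρ) = 0.759076/(1-0.759076) = 3.1507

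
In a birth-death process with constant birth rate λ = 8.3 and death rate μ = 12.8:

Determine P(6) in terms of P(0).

For constant rates: P(n)/P(0) = (λ/μ)^n
P(6)/P(0) = (8.3/12.8)^6 = 0.64844^6 = 0.07434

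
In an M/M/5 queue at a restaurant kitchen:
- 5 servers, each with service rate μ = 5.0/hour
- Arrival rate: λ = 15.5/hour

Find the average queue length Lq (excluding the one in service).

Traffic intensity: ρ = λ/(cμ) = 15.5/(5×5.0) = 0.6200
Since ρ = 0.6200 < 1, system is stable.
Offered load a = λ/μ = cρ = 15.5/5.0 = 3.1000
P₀ = [ Σₙ₌₀^4 aⁿ/n! + a^5/(5!(1-ρ)) ]⁻¹
Σ = a^0/0! + a^1/1! + a^2/2! + a^3/3! + a^4/4! = 1.0000 + 3.1000 + 4.8050 + 4.9652 + 3.8480 = 17.7182
a^5/(5!(1-ρ)) = 286.2915/(120 × 0.3800) = 6.2783
P₀ = 1/(17.7182 + 6.2783) = 0.04167
Lq = P₀·a^5·ρ / (5!(1-ρ)²) = 0.041673 × 286.2915 × 0.62000 / (120 × 0.14440) = 0.4269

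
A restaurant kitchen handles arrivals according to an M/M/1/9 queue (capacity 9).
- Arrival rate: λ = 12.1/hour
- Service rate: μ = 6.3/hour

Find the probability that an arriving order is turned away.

ρ = λ/μ = 12.1/6.3 = 1.920635
P₀ = (1-ρ)/(1-ρ^(K+1)) = (1-1.920635)/(1-1.920635^10) = -0.9206/-682.0435 = 0.001350
P_K = P₀×ρ^K = 0.0013498 × 1.920635^9 = 0.0013498 × 355.6342 = 0.4800
Blocking probability = 48.00%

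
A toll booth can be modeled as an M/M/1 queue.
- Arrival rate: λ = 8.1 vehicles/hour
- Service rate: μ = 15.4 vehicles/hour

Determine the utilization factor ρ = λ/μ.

Server utilization: ρ = λ/μ
ρ = 8.1/15.4 = 0.5260
The server is busy 52.60% of the time.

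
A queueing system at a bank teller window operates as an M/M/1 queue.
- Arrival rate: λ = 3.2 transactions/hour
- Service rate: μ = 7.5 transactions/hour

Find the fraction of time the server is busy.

Server utilization: ρ = λ/μ
ρ = 3.2/7.5 = 0.4267
The server is busy 42.67% of the time.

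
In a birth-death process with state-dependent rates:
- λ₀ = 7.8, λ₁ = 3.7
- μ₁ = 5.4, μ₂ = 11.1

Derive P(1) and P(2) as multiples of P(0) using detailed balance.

Balance equations:
State 0: λ₀P₀ = μ₁P₁ → P₁ = (λ₀/μ₁)P₀ = (7.8/5.4)P₀ = 1.4444P₀
State 1: P₂ = (λ₀λ₁)/(μ₁μ₂)P₀ = (7.8×3.7)/(5.4×11.1)P₀ = 0.4815P₀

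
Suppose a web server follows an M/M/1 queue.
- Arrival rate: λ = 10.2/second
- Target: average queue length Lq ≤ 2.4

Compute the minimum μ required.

For M/M/1: Lq = λ²/(μ(μ-λ))
Need Lq ≤ 2.4, i.e. μ(μ-λ) ≥ λ²/2.4
μ² - 10.2μ - 104.04/2.4 ≥ 0  →  μ² - 10.2μ - 43.3500 ≥ 0
Quadratic formula (positive root): μ = [λ + √(λ² + 4×43.3500)]/2
Discriminant: 104.04 + 4×43.3500 = 277.4400, √277.4400 = 16.6565
μ ≥ (10.2 + 16.6565)/2 = 13.4283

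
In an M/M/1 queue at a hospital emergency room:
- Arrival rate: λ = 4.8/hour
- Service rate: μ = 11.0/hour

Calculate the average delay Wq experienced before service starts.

First, compute utilization: ρ = λ/μ = 4.8/11.0 = 0.4364
For M/M/1: Wq = λ/(μ(μ-λ))
Wq = 4.8/(11.0 × (11.0-4.8))
Wq = 4.8/(11.0 × 6.20)
Wq = 0.07038 hours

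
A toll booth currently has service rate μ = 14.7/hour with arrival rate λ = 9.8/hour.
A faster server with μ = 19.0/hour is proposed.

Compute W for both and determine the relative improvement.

System 1: ρ₁ = 9.8/14.7 = 0.6667, W₁ = 1/(14.7-9.8) = 0.2041
System 2: ρ₂ = 9.8/19.0 = 0.5158, W₂ = 1/(19.0-9.8) = 0.1087
Improvement: (W₁-W₂)/W₁ = (0.2041-0.1087)/0.2041 = 46.74%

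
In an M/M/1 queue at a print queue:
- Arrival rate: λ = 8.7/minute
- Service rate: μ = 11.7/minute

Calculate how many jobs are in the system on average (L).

ρ = λ/μ = 8.7/11.7 = 0.7436
For M/M/1: L = λ/(μ-λ)
L = 8.7/(11.7-8.7) = 8.7/3.00
L = 2.9000 jobs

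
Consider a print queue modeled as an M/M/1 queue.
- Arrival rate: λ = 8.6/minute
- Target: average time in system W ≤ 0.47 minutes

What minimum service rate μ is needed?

For M/M/1: W = 1/(μ-λ)
Need W ≤ 0.47, so 1/(μ-λ) ≤ 0.47
μ - λ ≥ 1/0.47 = 2.1277
μ ≥ 8.6 + 2.1277 = 10.7277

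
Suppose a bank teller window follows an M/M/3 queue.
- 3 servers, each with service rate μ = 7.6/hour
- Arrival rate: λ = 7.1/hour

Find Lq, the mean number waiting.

Traffic intensity: ρ = λ/(cμ) = 7.1/(3×7.6) = 0.3114
Since ρ = 0.3114 < 1, system is stable.
Offered load a = λ/μ = cρ = 7.1/7.6 = 0.9342
P₀ = [ Σₙ₌₀^2 aⁿ/n! + a^3/(3!(1-ρ)) ]⁻¹
Σ = a^0/0! + a^1/1! + a^2/2! = 1.0000 + 0.9342 + 0.4364 = 2.3706
a^3/(3!(1-ρ)) = 0.8153/(6 × 0.6886) = 0.1973
P₀ = 1/(2.3706 + 0.1973) = 0.3894
Lq = P₀·a^3·ρ / (3!(1-ρ)²) = 0.3894 × 0.8153 × 0.3114 / (6 × 0.4742) = 0.03475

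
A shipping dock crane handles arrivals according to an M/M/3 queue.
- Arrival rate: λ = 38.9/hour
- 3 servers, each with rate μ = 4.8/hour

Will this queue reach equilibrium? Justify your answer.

Stability requires ρ = λ/(cμ) < 1
ρ = 38.9/(3 × 4.8) = 38.9/14.40 = 2.7014
Since 2.7014 ≥ 1, the system is UNSTABLE.
Need c > λ/μ = 38.9/4.8 = 8.10.
Minimum servers needed: c = 9.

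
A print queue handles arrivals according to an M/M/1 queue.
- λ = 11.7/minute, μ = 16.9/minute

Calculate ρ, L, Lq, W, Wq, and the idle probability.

Step 1: ρ = λ/μ = 11.7/16.9 = 0.6923
Step 2: L = λ/(μ-λ) = 11.7/5.20 = 2.2500
Step 3: Lq = λ²/(μ(μ-λ)) = 136.89/(16.9×5.20) = 1.5577
Step 4: W = 1/(μ-λ) = 1/5.20 = 0.19231
Step 5: Wq = λ/(μ(μ-λ)) = 11.7/(16.9×5.20) = 0.1331
Step 6: P(0) = 1-ρ = 0.3077
Verify: L = λW = 11.7×0.19231 = 2.2500 ✔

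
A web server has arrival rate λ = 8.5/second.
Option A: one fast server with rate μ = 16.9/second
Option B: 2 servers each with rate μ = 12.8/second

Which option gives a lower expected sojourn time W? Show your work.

Option A: single server μ = 16.9 (M/M/1)
  ρ_A = 8.5/16.9 = 0.5030
  W_A = 1/(μ-λ) = 1/(16.9-8.5) = 1/8.40 = 0.1190

Option B: 2 servers μ = 12.8 (M/M/2)
  ρ_B = λ/(cμ) = 8.5/(2×12.8) = 0.3320
  Offered load a = λ/μ = cρ = 8.5/12.8 = 0.6641
  P₀ = [ Σₙ₌₀^1 aⁿ/n! + a^2/(2!(1-ρ)) ]⁻¹
  Σ = a^0/0! + a^1/1! = 1.0000 + 0.6641 = 1.6641
  a^2/(2!(1-ρ)) = 0.4410/(2 × 0.6680) = 0.3301
  P₀ = 1/(1.6641 + 0.3301) = 0.5015
  Lq = P₀·a^2·ρ / (2!(1-ρ)²) = 0.5015 × 0.4410 × 0.3320 / (2 × 0.4462) = 0.08228
  Wq_B = Lq/λ = 0.0822804/8.5 = 0.00968005
  W_B = Wq_B + 1/μ = 0.00968005 + 0.0781250 = 0.08781

Since W_B = 0.08781 < W_A = 0.1190, Option B (multiple servers) has the shorter time in system.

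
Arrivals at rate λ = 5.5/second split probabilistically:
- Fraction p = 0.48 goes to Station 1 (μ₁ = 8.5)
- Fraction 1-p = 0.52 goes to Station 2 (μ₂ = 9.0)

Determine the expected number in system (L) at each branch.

Effective rates: λ₁ = 5.5×0.48 = 2.64, λ₂ = 5.5×0.52 = 2.86
Station 1: ρ₁ = 2.64/8.5 = 0.3106, L₁ = ρ₁/(1-ρ₁) = 0.3106/(1-0.3106) = 0.4505
Station 2: ρ₂ = 2.86/9.0 = 0.3178, L₂ = ρ₂/(1-ρ₂) = 0.3178/(1-0.3178) = 0.4658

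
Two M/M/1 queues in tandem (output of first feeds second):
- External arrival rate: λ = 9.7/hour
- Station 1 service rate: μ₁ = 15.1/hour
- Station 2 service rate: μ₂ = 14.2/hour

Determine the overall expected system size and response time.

By Jackson's theorem, each station behaves as independent M/M/1.
Station 1: ρ₁ = 9.7/15.1 = 0.6424, L₁ = ρ₁/(1-ρ₁) = λ/(μ₁-λ) = 9.7/5.40 = 1.7963
Station 2: ρ₂ = 9.7/14.2 = 0.6831, L₂ = ρ₂/(1-ρ₂) = λ/(μ₂-λ) = 9.7/4.50 = 2.1556
Total: L = L₁ + L₂ = 1.7963 + 2.1556 = 3.9519
W = L/λ = 3.9519/9.7 = 0.4074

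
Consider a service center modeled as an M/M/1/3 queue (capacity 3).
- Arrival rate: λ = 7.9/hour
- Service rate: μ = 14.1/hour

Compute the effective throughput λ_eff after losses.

ρ = λ/μ = 7.9/14.1 = 0.56028
P₀ = (1-ρ)/(1-ρ^(K+1)) = (1-0.56028)/(1-0.56028^4) = 0.43972/0.90146 = 0.4878
P_K = P₀×ρ^K = 0.48779 × 0.56028^3 = 0.48779 × 0.17588 = 0.08579
λ_eff = λ(1-P_K) = 7.9 × (1 - 0.085793) = 7.9 × 0.9142 = 7.2222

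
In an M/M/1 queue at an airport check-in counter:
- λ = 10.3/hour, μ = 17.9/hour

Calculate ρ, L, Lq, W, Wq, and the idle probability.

Step 1: ρ = λ/μ = 10.3/17.9 = 0.5754
Step 2: L = λ/(μ-λ) = 10.3/7.60 = 1.3553
Step 3: Lq = λ²/(μ(μ-λ)) = 106.09/(17.9×7.60) = 0.7798
Step 4: W = 1/(μ-λ) = 1/7.60 = 0.13158
Step 5: Wq = λ/(μ(μ-λ)) = 10.3/(17.9×7.60) = 0.07571
Step 6: P(0) = 1-ρ = 0.4246
Verify: L = λW = 10.3×0.13158 = 1.3553 ✔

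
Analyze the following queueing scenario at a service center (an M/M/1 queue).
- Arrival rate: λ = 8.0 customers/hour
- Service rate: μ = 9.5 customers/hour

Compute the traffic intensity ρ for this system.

Server utilization: ρ = λ/μ
ρ = 8.0/9.5 = 0.8421
The server is busy 84.21% of the time.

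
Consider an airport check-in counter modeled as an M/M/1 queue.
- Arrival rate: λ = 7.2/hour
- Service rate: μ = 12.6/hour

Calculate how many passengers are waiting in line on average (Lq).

ρ = λ/μ = 7.2/12.6 = 0.5714
For M/M/1: Lq = λ²/(μ(μ-λ))
Lq = 51.84/(12.6 × 5.40)
Lq = 0.7619 passengers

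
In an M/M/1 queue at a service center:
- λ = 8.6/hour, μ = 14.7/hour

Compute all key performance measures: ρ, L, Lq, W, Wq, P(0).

Step 1: ρ = λ/μ = 8.6/14.7 = 0.5850
Step 2: L = λ/(μ-λ) = 8.6/6.10 = 1.4098
Step 3: Lq = λ²/(μ(μ-λ)) = 73.96/(14.7×6.10) = 0.8248
Step 4: W = 1/(μ-λ) = 1/6.10 = 0.16393
Step 5: Wq = λ/(μ(μ-λ)) = 8.6/(14.7×6.10) = 0.09591
Step 6: P(0) = 1-ρ = 0.4150
Verify: L = λW = 8.6×0.16393 = 1.4098 ✔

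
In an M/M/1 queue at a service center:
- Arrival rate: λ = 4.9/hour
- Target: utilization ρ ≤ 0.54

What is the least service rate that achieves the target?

ρ = λ/μ, so μ = λ/ρ
μ ≥ 4.9/0.54 = 9.0741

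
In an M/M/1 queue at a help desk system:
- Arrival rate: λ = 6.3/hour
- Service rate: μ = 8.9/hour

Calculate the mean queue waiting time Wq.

First, compute utilization: ρ = λ/μ = 6.3/8.9 = 0.7079
For M/M/1: Wq = λ/(μ(μ-λ))
Wq = 6.3/(8.9 × (8.9-6.3))
Wq = 6.3/(8.9 × 2.60)
Wq = 0.2723 hours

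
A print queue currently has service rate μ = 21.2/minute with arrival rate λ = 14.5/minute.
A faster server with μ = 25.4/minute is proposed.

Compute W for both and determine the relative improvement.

System 1: ρ₁ = 14.5/21.2 = 0.6840, W₁ = 1/(21.2-14.5) = 0.14925
System 2: ρ₂ = 14.5/25.4 = 0.5709, W₂ = 1/(25.4-14.5) = 0.091743
Improvement: (W₁-W₂)/W₁ = (0.14925-0.091743)/0.14925 = 38.53%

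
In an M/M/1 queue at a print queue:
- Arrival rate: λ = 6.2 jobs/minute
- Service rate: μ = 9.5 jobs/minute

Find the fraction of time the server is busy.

Server utilization: ρ = λ/μ
ρ = 6.2/9.5 = 0.6526
The server is busy 65.26% of the time.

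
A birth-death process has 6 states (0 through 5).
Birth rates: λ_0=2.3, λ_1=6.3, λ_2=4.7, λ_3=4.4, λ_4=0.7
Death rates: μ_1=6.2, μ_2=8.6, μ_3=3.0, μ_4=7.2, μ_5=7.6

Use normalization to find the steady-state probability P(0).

Ratios P(n)/P(0) = (λ₀···λₙ₋₁)/(μ₁···μₙ):
P(1)/P(0) = (2.3)/(6.2) = 0.37097
P(2)/P(0) = (2.3×6.3)/(6.2×8.6) = 0.27176
P(3)/P(0) = (2.3×6.3×4.7)/(6.2×8.6×3.0) = 0.42575
P(4)/P(0) = (2.3×6.3×4.7×4.4)/(6.2×8.6×3.0×7.2) = 0.26018
P(5)/P(0) = (2.3×6.3×4.7×4.4×0.7)/(6.2×8.6×3.0×7.2×7.6) = 0.023964

Normalization: ∑ P(n) = 1
P(0) × (1.0000 + 0.37097 + 0.27176 + 0.42575 + 0.26018 + 0.023964) = 1
P(0) × 2.3526 = 1
P(0) = 1/2.3526 = 0.4251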